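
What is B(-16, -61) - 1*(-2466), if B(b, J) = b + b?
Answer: 2434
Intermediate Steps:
B(b, J) = 2*b
B(-16, -61) - 1*(-2466) = 2*(-16) - 1*(-2466) = -32 + 2466 = 2434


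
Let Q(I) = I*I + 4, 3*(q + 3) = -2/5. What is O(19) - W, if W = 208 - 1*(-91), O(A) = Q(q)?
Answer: -64166/225 ≈ -285.18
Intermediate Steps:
q = -47/15 (q = -3 + (-2/5)/3 = -3 + (-2*⅕)/3 = -3 + (⅓)*(-⅖) = -3 - 2/15 = -47/15 ≈ -3.1333)
Q(I) = 4 + I² (Q(I) = I² + 4 = 4 + I²)
O(A) = 3109/225 (O(A) = 4 + (-47/15)² = 4 + 2209/225 = 3109/225)
W = 299 (W = 208 + 91 = 299)
O(19) - W = 3109/225 - 1*299 = 3109/225 - 299 = -64166/225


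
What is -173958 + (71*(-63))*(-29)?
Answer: -44241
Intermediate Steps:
-173958 + (71*(-63))*(-29) = -173958 - 4473*(-29) = -173958 + 129717 = -44241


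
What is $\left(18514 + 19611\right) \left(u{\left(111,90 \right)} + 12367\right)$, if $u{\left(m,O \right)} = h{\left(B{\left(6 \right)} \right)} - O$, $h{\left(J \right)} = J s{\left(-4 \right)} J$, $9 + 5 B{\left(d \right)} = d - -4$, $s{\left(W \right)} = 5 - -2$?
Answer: $468071300$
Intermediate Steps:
$s{\left(W \right)} = 7$ ($s{\left(W \right)} = 5 + 2 = 7$)
$B{\left(d \right)} = -1 + \frac{d}{5}$ ($B{\left(d \right)} = - \frac{9}{5} + \frac{d - -4}{5} = - \frac{9}{5} + \frac{d + 4}{5} = - \frac{9}{5} + \frac{4 + d}{5} = - \frac{9}{5} + \left(\frac{4}{5} + \frac{d}{5}\right) = -1 + \frac{d}{5}$)
$h{\left(J \right)} = 7 J^{2}$ ($h{\left(J \right)} = J 7 J = 7 J J = 7 J^{2}$)
$u{\left(m,O \right)} = \frac{7}{25} - O$ ($u{\left(m,O \right)} = 7 \left(-1 + \frac{1}{5} \cdot 6\right)^{2} - O = 7 \left(-1 + \frac{6}{5}\right)^{2} - O = \frac{7}{25} - O$)
$\left(18514 + 19611\right) \left(u{\left(111,90 \right)} + 12367\right) = \left(18514 + 19611\right) \left(\left(\frac{7}{25} - 90\right) + 12367\right) = 38125 \left(\left(\frac{7}{25} - 90\right) + 12367\right) = 38125 \left(- \frac{2243}{25} + 12367\right) = 38125 \cdot \frac{306932}{25} = 468071300$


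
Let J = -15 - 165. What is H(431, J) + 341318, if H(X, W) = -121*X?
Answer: 289167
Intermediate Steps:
J = -180
H(431, J) + 341318 = -121*431 + 341318 = -52151 + 341318 = 289167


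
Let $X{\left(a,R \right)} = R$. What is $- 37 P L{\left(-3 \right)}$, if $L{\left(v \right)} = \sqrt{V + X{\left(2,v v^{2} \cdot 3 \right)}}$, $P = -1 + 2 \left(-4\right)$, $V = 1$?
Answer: $1332 i \sqrt{5} \approx 2978.4 i$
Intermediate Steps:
$P = -9$ ($P = -1 - 8 = -9$)
$L{\left(v \right)} = \sqrt{1 + 3 v^{3}}$ ($L{\left(v \right)} = \sqrt{1 + v v^{2} \cdot 3} = \sqrt{1 + v^{3} \cdot 3} = \sqrt{1 + 3 v^{3}}$)
$- 37 P L{\left(-3 \right)} = \left(-37\right) \left(-9\right) \sqrt{1 + 3 \left(-3\right)^{3}} = 333 \sqrt{1 + 3 \left(-27\right)} = 333 \sqrt{1 - 81} = 333 \sqrt{-80} = 333 \cdot 4 i \sqrt{5} = 1332 i \sqrt{5}$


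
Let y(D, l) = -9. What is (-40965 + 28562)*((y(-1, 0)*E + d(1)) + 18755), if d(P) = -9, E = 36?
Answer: -228488066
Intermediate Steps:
(-40965 + 28562)*((y(-1, 0)*E + d(1)) + 18755) = (-40965 + 28562)*((-9*36 - 9) + 18755) = -12403*((-324 - 9) + 18755) = -12403*(-333 + 18755) = -12403*18422 = -228488066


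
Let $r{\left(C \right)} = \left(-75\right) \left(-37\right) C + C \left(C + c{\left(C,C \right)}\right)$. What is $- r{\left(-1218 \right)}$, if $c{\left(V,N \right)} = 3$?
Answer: $1900080$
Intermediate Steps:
$r{\left(C \right)} = 2775 C + C \left(3 + C\right)$ ($r{\left(C \right)} = \left(-75\right) \left(-37\right) C + C \left(C + 3\right) = 2775 C + C \left(3 + C\right)$)
$- r{\left(-1218 \right)} = - \left(-1218\right) \left(2778 - 1218\right) = - \left(-1218\right) 1560 = \left(-1\right) \left(-1900080\right) = 1900080$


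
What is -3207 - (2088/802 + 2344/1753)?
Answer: -2257140347/702953 ≈ -3210.9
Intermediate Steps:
-3207 - (2088/802 + 2344/1753) = -3207 - (2088*(1/802) + 2344*(1/1753)) = -3207 - (1044/401 + 2344/1753) = -3207 - 1*2770076/702953 = -3207 - 2770076/702953 = -2257140347/702953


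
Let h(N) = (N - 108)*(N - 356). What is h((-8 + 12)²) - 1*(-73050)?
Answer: 104330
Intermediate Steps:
h(N) = (-356 + N)*(-108 + N) (h(N) = (-108 + N)*(-356 + N) = (-356 + N)*(-108 + N))
h((-8 + 12)²) - 1*(-73050) = (38448 + ((-8 + 12)²)² - 464*(-8 + 12)²) - 1*(-73050) = (38448 + (4²)² - 464*4²) + 73050 = (38448 + 16² - 464*16) + 73050 = (38448 + 256 - 7424) + 73050 = 31280 + 73050 = 104330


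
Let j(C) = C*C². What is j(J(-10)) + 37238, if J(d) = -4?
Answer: 37174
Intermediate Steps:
j(C) = C³
j(J(-10)) + 37238 = (-4)³ + 37238 = -64 + 37238 = 37174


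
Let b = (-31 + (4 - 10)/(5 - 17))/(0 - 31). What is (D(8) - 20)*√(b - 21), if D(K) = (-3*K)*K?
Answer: -106*I*√76942/31 ≈ -948.47*I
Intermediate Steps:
D(K) = -3*K²
b = 61/62 (b = (-31 - 6/(-12))/(-31) = (-31 - 6*(-1/12))*(-1/31) = (-31 + ½)*(-1/31) = -61/2*(-1/31) = 61/62 ≈ 0.98387)
(D(8) - 20)*√(b - 21) = (-3*8² - 20)*√(61/62 - 21) = (-3*64 - 20)*√(-1241/62) = (-192 - 20)*(I*√76942/62) = -106*I*√76942/31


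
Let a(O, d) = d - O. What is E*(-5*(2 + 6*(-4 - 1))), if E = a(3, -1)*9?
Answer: -5040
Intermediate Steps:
E = -36 (E = (-1 - 1*3)*9 = (-1 - 3)*9 = -4*9 = -36)
E*(-5*(2 + 6*(-4 - 1))) = -(-180)*(2 + 6*(-4 - 1)) = -(-180)*(2 + 6*(-5)) = -(-180)*(2 - 30) = -(-180)*(-28) = -36*140 = -5040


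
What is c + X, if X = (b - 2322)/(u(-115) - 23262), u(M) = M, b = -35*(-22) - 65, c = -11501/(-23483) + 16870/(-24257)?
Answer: -1818193624954/13316173441387 ≈ -0.13654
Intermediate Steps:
c = -117178453/569627131 (c = -11501*(-1/23483) + 16870*(-1/24257) = 11501/23483 - 16870/24257 = -117178453/569627131 ≈ -0.20571)
b = 705 (b = 770 - 65 = 705)
X = 1617/23377 (X = (705 - 2322)/(-115 - 23262) = -1617/(-23377) = -1617*(-1/23377) = 1617/23377 ≈ 0.069171)
c + X = -117178453/569627131 + 1617/23377 = -1818193624954/13316173441387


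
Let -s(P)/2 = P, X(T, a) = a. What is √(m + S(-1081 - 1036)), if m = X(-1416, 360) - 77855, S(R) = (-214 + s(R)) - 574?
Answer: I*√74049 ≈ 272.12*I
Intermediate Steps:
s(P) = -2*P
S(R) = -788 - 2*R (S(R) = (-214 - 2*R) - 574 = -788 - 2*R)
m = -77495 (m = 360 - 77855 = -77495)
√(m + S(-1081 - 1036)) = √(-77495 + (-788 - 2*(-1081 - 1036))) = √(-77495 + (-788 - 2*(-2117))) = √(-77495 + (-788 + 4234)) = √(-77495 + 3446) = √(-74049) = I*√74049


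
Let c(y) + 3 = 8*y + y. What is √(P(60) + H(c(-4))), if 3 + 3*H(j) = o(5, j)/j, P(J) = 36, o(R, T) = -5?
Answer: 10*√533/39 ≈ 5.9197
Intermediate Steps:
c(y) = -3 + 9*y (c(y) = -3 + (8*y + y) = -3 + 9*y)
H(j) = -1 - 5/(3*j) (H(j) = -1 + (-5/j)/3 = -1 - 5/(3*j))
√(P(60) + H(c(-4))) = √(36 + (-5/3 - (-3 + 9*(-4)))/(-3 + 9*(-4))) = √(36 + (-5/3 - (-3 - 36))/(-3 - 36)) = √(36 + (-5/3 - 1*(-39))/(-39)) = √(36 - (-5/3 + 39)/39) = √(36 - 1/39*112/3) = √(36 - 112/117) = √(4100/117) = 10*√533/39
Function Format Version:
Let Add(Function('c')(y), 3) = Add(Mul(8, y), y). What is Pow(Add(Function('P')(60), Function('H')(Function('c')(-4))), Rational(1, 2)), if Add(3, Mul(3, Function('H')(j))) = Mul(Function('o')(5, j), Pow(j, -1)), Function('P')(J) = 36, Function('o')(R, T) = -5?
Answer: Mul(Rational(10, 39), Pow(533, Rational(1, 2))) ≈ 5.9197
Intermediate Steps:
Function('c')(y) = Add(-3, Mul(9, y)) (Function('c')(y) = Add(-3, Add(Mul(8, y), y)) = Add(-3, Mul(9, y)))
Function('H')(j) = Add(-1, Mul(Rational(-5, 3), Pow(j, -1))) (Function('H')(j) = Add(-1, Mul(Rational(1, 3), Mul(-5, Pow(j, -1)))) = Add(-1, Mul(Rational(-5, 3), Pow(j, -1))))
Pow(Add(Function('P')(60), Function('H')(Function('c')(-4))), Rational(1, 2)) = Pow(Add(36, Mul(Pow(Add(-3, Mul(9, -4)), -1), Add(Rational(-5, 3), Mul(-1, Add(-3, Mul(9, -4)))))), Rational(1, 2)) = Pow(Add(36, Mul(Pow(Add(-3, -36), -1), Add(Rational(-5, 3), Mul(-1, Add(-3, -36))))), Rational(1, 2)) = Pow(Add(36, Mul(Pow(-39, -1), Add(Rational(-5, 3), Mul(-1, -39)))), Rational(1, 2)) = Pow(Add(36, Mul(Rational(-1, 39), Add(Rational(-5, 3), 39))), Rational(1, 2)) = Pow(Add(36, Mul(Rational(-1, 39), Rational(112, 3))), Rational(1, 2)) = Pow(Add(36, Rational(-112, 117)), Rational(1, 2)) = Pow(Rational(4100, 117), Rational(1, 2)) = Mul(Rational(10, 39), Pow(533, Rational(1, 2)))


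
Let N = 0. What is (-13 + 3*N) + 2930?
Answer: 2917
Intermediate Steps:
(-13 + 3*N) + 2930 = (-13 + 3*0) + 2930 = (-13 + 0) + 2930 = -13 + 2930 = 2917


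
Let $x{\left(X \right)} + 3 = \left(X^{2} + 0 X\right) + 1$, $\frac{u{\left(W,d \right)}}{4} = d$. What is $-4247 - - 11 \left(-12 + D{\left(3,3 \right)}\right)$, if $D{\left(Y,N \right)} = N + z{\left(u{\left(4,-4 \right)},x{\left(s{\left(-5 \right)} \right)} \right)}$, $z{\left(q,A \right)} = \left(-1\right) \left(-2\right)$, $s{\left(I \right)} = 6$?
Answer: $-4324$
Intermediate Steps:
$u{\left(W,d \right)} = 4 d$
$x{\left(X \right)} = -2 + X^{2}$ ($x{\left(X \right)} = -3 + \left(\left(X^{2} + 0 X\right) + 1\right) = -3 + \left(\left(X^{2} + 0\right) + 1\right) = -3 + \left(X^{2} + 1\right) = -3 + \left(1 + X^{2}\right) = -2 + X^{2}$)
$z{\left(q,A \right)} = 2$
$D{\left(Y,N \right)} = 2 + N$ ($D{\left(Y,N \right)} = N + 2 = 2 + N$)
$-4247 - - 11 \left(-12 + D{\left(3,3 \right)}\right) = -4247 - - 11 \left(-12 + \left(2 + 3\right)\right) = -4247 - - 11 \left(-12 + 5\right) = -4247 - \left(-11\right) \left(-7\right) = -4247 - 77 = -4324$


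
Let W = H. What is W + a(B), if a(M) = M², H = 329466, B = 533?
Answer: 613555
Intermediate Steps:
W = 329466
W + a(B) = 329466 + 533² = 329466 + 284089 = 613555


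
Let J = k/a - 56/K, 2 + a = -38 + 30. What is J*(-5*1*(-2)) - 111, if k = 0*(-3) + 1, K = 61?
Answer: -7392/61 ≈ -121.18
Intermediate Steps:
k = 1 (k = 0 + 1 = 1)
a = -10 (a = -2 + (-38 + 30) = -2 - 8 = -10)
J = -621/610 (J = 1/(-10) - 56/61 = 1*(-⅒) - 56*1/61 = -⅒ - 56/61 = -621/610 ≈ -1.0180)
J*(-5*1*(-2)) - 111 = -621*(-5*1)*(-2)/610 - 111 = -(-621)*(-2)/122 - 111 = -621/610*10 - 111 = -621/61 - 111 = -7392/61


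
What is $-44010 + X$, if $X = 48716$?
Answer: $4706$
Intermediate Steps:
$-44010 + X = -44010 + 48716 = 4706$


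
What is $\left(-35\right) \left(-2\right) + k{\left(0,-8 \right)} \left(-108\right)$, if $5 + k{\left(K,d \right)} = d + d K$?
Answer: $1474$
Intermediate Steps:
$k{\left(K,d \right)} = -5 + d + K d$ ($k{\left(K,d \right)} = -5 + \left(d + d K\right) = -5 + \left(d + K d\right) = -5 + d + K d$)
$\left(-35\right) \left(-2\right) + k{\left(0,-8 \right)} \left(-108\right) = \left(-35\right) \left(-2\right) + \left(-5 - 8 + 0 \left(-8\right)\right) \left(-108\right) = 70 + \left(-5 - 8 + 0\right) \left(-108\right) = 70 - -1404 = 70 + 1404 = 1474$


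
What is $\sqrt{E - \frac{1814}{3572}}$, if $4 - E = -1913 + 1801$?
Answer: $\frac{\sqrt{368396434}}{1786} \approx 10.747$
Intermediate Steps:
$E = 116$ ($E = 4 - \left(-1913 + 1801\right) = 4 - -112 = 4 + 112 = 116$)
$\sqrt{E - \frac{1814}{3572}} = \sqrt{116 - \frac{1814}{3572}} = \sqrt{116 - \frac{907}{1786}} = \sqrt{\frac{206269}{1786}} = \frac{\sqrt{368396434}}{1786}$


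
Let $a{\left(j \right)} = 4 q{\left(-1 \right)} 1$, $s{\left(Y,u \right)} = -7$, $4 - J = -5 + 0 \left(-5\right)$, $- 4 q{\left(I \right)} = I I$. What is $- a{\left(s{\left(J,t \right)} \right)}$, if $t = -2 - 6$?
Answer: $1$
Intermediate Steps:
$q{\left(I \right)} = - \frac{I^{2}}{4}$ ($q{\left(I \right)} = - \frac{I I}{4} = - \frac{I^{2}}{4}$)
$t = -8$ ($t = -2 - 6 = -8$)
$J = 9$ ($J = 4 - \left(-5 + 0 \left(-5\right)\right) = 4 - \left(-5 + 0\right) = 4 - -5 = 4 + 5 = 9$)
$a{\left(j \right)} = -1$ ($a{\left(j \right)} = 4 \left(- \frac{\left(-1\right)^{2}}{4}\right) 1 = 4 \left(\left(- \frac{1}{4}\right) 1\right) 1 = 4 \left(- \frac{1}{4}\right) 1 = \left(-1\right) 1 = -1$)
$- a{\left(s{\left(J,t \right)} \right)} = \left(-1\right) \left(-1\right) = 1$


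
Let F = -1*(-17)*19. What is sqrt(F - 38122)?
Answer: I*sqrt(37799) ≈ 194.42*I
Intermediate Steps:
F = 323 (F = 17*19 = 323)
sqrt(F - 38122) = sqrt(323 - 38122) = sqrt(-37799) = I*sqrt(37799)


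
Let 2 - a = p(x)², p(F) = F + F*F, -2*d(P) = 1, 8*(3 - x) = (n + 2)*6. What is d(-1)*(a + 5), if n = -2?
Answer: 137/2 ≈ 68.500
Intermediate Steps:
x = 3 (x = 3 - (-2 + 2)*6/8 = 3 - 0*6 = 3 - ⅛*0 = 3 + 0 = 3)
d(P) = -½ (d(P) = -½*1 = -½)
p(F) = F + F²
a = -142 (a = 2 - (3*(1 + 3))² = 2 - (3*4)² = 2 - 1*12² = 2 - 1*144 = 2 - 144 = -142)
d(-1)*(a + 5) = -(-142 + 5)/2 = -½*(-137) = 137/2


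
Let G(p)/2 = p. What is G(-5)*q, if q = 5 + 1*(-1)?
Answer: -40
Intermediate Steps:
G(p) = 2*p
q = 4 (q = 5 - 1 = 4)
G(-5)*q = (2*(-5))*4 = -10*4 = -40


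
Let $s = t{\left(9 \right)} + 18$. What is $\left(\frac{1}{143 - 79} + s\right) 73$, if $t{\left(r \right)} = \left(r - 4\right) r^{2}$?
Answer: $\frac{1976329}{64} \approx 30880.0$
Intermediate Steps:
$t{\left(r \right)} = r^{2} \left(-4 + r\right)$ ($t{\left(r \right)} = \left(-4 + r\right) r^{2} = r^{2} \left(-4 + r\right)$)
$s = 423$ ($s = 9^{2} \left(-4 + 9\right) + 18 = 81 \cdot 5 + 18 = 405 + 18 = 423$)
$\left(\frac{1}{143 - 79} + s\right) 73 = \left(\frac{1}{143 - 79} + 423\right) 73 = \left(\frac{1}{64} + 423\right) 73 = \frac{27073}{64} \cdot 73 = \frac{1976329}{64}$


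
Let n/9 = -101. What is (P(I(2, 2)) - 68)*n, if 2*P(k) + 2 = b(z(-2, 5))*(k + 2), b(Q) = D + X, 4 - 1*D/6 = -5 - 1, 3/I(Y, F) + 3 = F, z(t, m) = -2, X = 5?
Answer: 184527/2 ≈ 92264.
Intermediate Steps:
I(Y, F) = 3/(-3 + F)
D = 60 (D = 24 - 6*(-5 - 1) = 24 - 6*(-6) = 24 + 36 = 60)
b(Q) = 65 (b(Q) = 60 + 5 = 65)
n = -909 (n = 9*(-101) = -909)
P(k) = 64 + 65*k/2 (P(k) = -1 + (65*(k + 2))/2 = -1 + (65*(2 + k))/2 = -1 + (130 + 65*k)/2 = -1 + (65 + 65*k/2) = 64 + 65*k/2)
(P(I(2, 2)) - 68)*n = ((64 + 65*(3/(-3 + 2))/2) - 68)*(-909) = ((64 + 65*(3/(-1))/2) - 68)*(-909) = ((64 + 65*(3*(-1))/2) - 68)*(-909) = ((64 + (65/2)*(-3)) - 68)*(-909) = ((64 - 195/2) - 68)*(-909) = (-67/2 - 68)*(-909) = -203/2*(-909) = 184527/2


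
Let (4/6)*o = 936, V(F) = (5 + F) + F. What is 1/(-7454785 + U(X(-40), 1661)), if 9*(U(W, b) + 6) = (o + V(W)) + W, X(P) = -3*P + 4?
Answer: -9/67091338 ≈ -1.3415e-7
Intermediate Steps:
V(F) = 5 + 2*F
o = 1404 (o = (3/2)*936 = 1404)
X(P) = 4 - 3*P
U(W, b) = 1355/9 + W/3 (U(W, b) = -6 + ((1404 + (5 + 2*W)) + W)/9 = -6 + ((1409 + 2*W) + W)/9 = -6 + (1409 + 3*W)/9 = -6 + (1409/9 + W/3) = 1355/9 + W/3)
1/(-7454785 + U(X(-40), 1661)) = 1/(-7454785 + (1355/9 + (4 - 3*(-40))/3)) = 1/(-7454785 + (1355/9 + (4 + 120)/3)) = 1/(-7454785 + (1355/9 + (⅓)*124)) = 1/(-7454785 + (1355/9 + 124/3)) = 1/(-7454785 + 1727/9) = 1/(-67091338/9) = -9/67091338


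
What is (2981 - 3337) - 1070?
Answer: -1426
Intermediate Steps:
(2981 - 3337) - 1070 = -356 - 1070 = -1426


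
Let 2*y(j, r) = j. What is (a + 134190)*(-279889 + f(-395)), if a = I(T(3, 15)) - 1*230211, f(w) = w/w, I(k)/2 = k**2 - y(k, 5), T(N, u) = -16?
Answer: 26727344784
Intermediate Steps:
y(j, r) = j/2
I(k) = -k + 2*k**2 (I(k) = 2*(k**2 - k/2) = -k + 2*k**2)
f(w) = 1
a = -229683 (a = -16*(-1 + 2*(-16)) - 1*230211 = -16*(-1 - 32) - 230211 = -16*(-33) - 230211 = 528 - 230211 = -229683)
(a + 134190)*(-279889 + f(-395)) = (-229683 + 134190)*(-279889 + 1) = -95493*(-279888) = 26727344784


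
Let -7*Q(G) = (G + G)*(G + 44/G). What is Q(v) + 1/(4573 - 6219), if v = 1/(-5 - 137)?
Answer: -365107439/29041201 ≈ -12.572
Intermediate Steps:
v = -1/142 (v = 1/(-142) = -1/142 ≈ -0.0070423)
Q(G) = -2*G*(G + 44/G)/7 (Q(G) = -(G + G)*(G + 44/G)/7 = -2*G*(G + 44/G)/7)
Q(v) + 1/(4573 - 6219) = (-88/7 - 2*(-1/142)²/7) + 1/(4573 - 6219) = (-88/7 - 2/7*1/20164) + 1/(-1646) = (-88/7 - 1/70574) - 1/1646 = -887217/70574 - 1/1646 = -365107439/29041201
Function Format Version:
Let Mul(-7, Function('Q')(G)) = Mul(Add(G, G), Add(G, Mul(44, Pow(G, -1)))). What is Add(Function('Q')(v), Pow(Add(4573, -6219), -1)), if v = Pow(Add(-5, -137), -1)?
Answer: Rational(-365107439, 29041201) ≈ -12.572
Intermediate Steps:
v = Rational(-1, 142) (v = Pow(-142, -1) = Rational(-1, 142) ≈ -0.0070423)
Function('Q')(G) = Mul(Rational(-2, 7), G, Add(G, Mul(44, Pow(G, -1)))) (Function('Q')(G) = Mul(Rational(-1, 7), Mul(Add(G, G), Add(G, Mul(44, Pow(G, -1))))) = Mul(Rational(-1, 7), Mul(Mul(2, G), Add(G, Mul(44, Pow(G, -1))))) = Mul(Rational(-1, 7), Mul(2, G, Add(G, Mul(44, Pow(G, -1))))) = Mul(Rational(-2, 7), G, Add(G, Mul(44, Pow(G, -1)))))
Add(Function('Q')(v), Pow(Add(4573, -6219), -1)) = Add(Add(Rational(-88, 7), Mul(Rational(-2, 7), Pow(Rational(-1, 142), 2))), Pow(Add(4573, -6219), -1)) = Add(Add(Rational(-88, 7), Mul(Rational(-2, 7), Rational(1, 20164))), Pow(-1646, -1)) = Add(Add(Rational(-88, 7), Rational(-1, 70574)), Rational(-1, 1646)) = Add(Rational(-887217, 70574), Rational(-1, 1646)) = Rational(-365107439, 29041201)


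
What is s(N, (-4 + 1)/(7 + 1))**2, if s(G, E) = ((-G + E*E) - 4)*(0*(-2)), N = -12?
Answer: 0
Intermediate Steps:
s(G, E) = 0 (s(G, E) = ((-G + E**2) - 4)*0 = ((E**2 - G) - 4)*0 = (-4 + E**2 - G)*0 = 0)
s(N, (-4 + 1)/(7 + 1))**2 = 0**2 = 0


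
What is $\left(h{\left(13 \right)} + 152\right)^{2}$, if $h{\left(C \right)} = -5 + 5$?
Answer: $23104$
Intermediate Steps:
$h{\left(C \right)} = 0$
$\left(h{\left(13 \right)} + 152\right)^{2} = \left(0 + 152\right)^{2} = 152^{2} = 23104$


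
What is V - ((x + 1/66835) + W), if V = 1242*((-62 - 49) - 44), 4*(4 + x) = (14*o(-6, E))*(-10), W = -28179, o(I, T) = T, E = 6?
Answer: -10968759696/66835 ≈ -1.6412e+5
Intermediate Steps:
x = -214 (x = -4 + ((14*6)*(-10))/4 = -4 + (84*(-10))/4 = -4 + (¼)*(-840) = -4 - 210 = -214)
V = -192510 (V = 1242*(-111 - 44) = 1242*(-155) = -192510)
V - ((x + 1/66835) + W) = -192510 - ((-214 + 1/66835) - 28179) = -192510 - (-14302689/66835 - 28179) = -192510 - 1*(-1897646154/66835) = -192510 + 1897646154/66835 = -10968759696/66835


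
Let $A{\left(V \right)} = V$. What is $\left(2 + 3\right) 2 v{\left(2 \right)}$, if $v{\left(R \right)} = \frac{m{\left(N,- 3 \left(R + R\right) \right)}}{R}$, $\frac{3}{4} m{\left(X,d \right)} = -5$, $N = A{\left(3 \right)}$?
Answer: $- \frac{100}{3} \approx -33.333$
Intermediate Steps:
$N = 3$
$m{\left(X,d \right)} = - \frac{20}{3}$ ($m{\left(X,d \right)} = \frac{4}{3} \left(-5\right) = - \frac{20}{3}$)
$v{\left(R \right)} = - \frac{20}{3 R}$
$\left(2 + 3\right) 2 v{\left(2 \right)} = \left(2 + 3\right) 2 \left(- \frac{20}{3 \cdot 2}\right) = 5 \cdot 2 \left(\left(- \frac{20}{3}\right) \frac{1}{2}\right) = 10 \left(- \frac{10}{3}\right) = - \frac{100}{3}$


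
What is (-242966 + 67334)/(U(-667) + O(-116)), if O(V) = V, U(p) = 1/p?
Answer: 39048848/25791 ≈ 1514.0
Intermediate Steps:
(-242966 + 67334)/(U(-667) + O(-116)) = (-242966 + 67334)/(1/(-667) - 116) = -175632/(-1/667 - 116) = -175632/(-77373/667) = -175632*(-667/77373) = 39048848/25791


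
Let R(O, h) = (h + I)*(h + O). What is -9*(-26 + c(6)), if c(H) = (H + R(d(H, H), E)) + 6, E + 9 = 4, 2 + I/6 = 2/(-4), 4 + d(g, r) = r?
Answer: -414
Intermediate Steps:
d(g, r) = -4 + r
I = -15 (I = -12 + 6*(2/(-4)) = -12 + 6*(2*(-¼)) = -12 + 6*(-½) = -12 - 3 = -15)
E = -5 (E = -9 + 4 = -5)
R(O, h) = (-15 + h)*(O + h) (R(O, h) = (h - 15)*(h + O) = (-15 + h)*(O + h))
c(H) = 186 - 19*H (c(H) = (H + ((-5)² - 15*(-4 + H) - 15*(-5) + (-4 + H)*(-5))) + 6 = (H + (25 + (60 - 15*H) + 75 + (20 - 5*H))) + 6 = (H + (180 - 20*H)) + 6 = (180 - 19*H) + 6 = 186 - 19*H)
-9*(-26 + c(6)) = -9*(-26 + (186 - 19*6)) = -9*(-26 + (186 - 114)) = -9*(-26 + 72) = -9*46 = -414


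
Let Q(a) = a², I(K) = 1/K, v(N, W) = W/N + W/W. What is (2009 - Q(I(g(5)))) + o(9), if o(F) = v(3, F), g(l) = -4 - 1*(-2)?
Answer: 8051/4 ≈ 2012.8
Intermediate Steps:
v(N, W) = 1 + W/N (v(N, W) = W/N + 1 = 1 + W/N)
g(l) = -2 (g(l) = -4 + 2 = -2)
o(F) = 1 + F/3 (o(F) = (3 + F)/3 = 1 + F/3)
I(K) = 1/K
(2009 - Q(I(g(5)))) + o(9) = (2009 - (1/(-2))²) + (1 + (⅓)*9) = (2009 - (-½)²) + (1 + 3) = (2009 - 1*¼) + 4 = (2009 - ¼) + 4 = 8035/4 + 4 = 8051/4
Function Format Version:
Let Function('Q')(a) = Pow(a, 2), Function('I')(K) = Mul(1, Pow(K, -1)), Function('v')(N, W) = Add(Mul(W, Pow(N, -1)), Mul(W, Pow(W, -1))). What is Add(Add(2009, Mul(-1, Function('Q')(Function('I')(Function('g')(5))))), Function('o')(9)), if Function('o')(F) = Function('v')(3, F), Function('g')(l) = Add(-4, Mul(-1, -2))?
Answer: Rational(8051, 4) ≈ 2012.8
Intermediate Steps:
Function('v')(N, W) = Add(1, Mul(W, Pow(N, -1))) (Function('v')(N, W) = Add(Mul(W, Pow(N, -1)), 1) = Add(1, Mul(W, Pow(N, -1))))
Function('g')(l) = -2 (Function('g')(l) = Add(-4, 2) = -2)
Function('o')(F) = Add(1, Mul(Rational(1, 3), F)) (Function('o')(F) = Mul(Pow(3, -1), Add(3, F)) = Mul(Rational(1, 3), Add(3, F)) = Add(1, Mul(Rational(1, 3), F)))
Function('I')(K) = Pow(K, -1)
Add(Add(2009, Mul(-1, Function('Q')(Function('I')(Function('g')(5))))), Function('o')(9)) = Add(Add(2009, Mul(-1, Pow(Pow(-2, -1), 2))), Add(1, Mul(Rational(1, 3), 9))) = Add(Add(2009, Mul(-1, Pow(Rational(-1, 2), 2))), Add(1, 3)) = Add(Add(2009, Mul(-1, Rational(1, 4))), 4) = Add(Add(2009, Rational(-1, 4)), 4) = Add(Rational(8035, 4), 4) = Rational(8051, 4)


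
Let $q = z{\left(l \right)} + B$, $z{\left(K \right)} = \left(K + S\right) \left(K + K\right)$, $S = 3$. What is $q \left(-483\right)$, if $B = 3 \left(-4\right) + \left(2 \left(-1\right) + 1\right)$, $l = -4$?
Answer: $2415$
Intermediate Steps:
$z{\left(K \right)} = 2 K \left(3 + K\right)$ ($z{\left(K \right)} = \left(K + 3\right) \left(K + K\right) = \left(3 + K\right) 2 K = 2 K \left(3 + K\right)$)
$B = -13$ ($B = -12 + \left(-2 + 1\right) = -12 - 1 = -13$)
$q = -5$ ($q = 2 \left(-4\right) \left(3 - 4\right) - 13 = 2 \left(-4\right) \left(-1\right) - 13 = 8 - 13 = -5$)
$q \left(-483\right) = \left(-5\right) \left(-483\right) = 2415$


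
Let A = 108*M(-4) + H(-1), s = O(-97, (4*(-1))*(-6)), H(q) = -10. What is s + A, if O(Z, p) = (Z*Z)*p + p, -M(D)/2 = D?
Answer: 226694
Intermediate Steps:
M(D) = -2*D
O(Z, p) = p + p*Z² (O(Z, p) = Z²*p + p = p*Z² + p = p + p*Z²)
s = 225840 (s = ((4*(-1))*(-6))*(1 + (-97)²) = (-4*(-6))*(1 + 9409) = 24*9410 = 225840)
A = 854 (A = 108*(-2*(-4)) - 10 = 108*8 - 10 = 864 - 10 = 854)
s + A = 225840 + 854 = 226694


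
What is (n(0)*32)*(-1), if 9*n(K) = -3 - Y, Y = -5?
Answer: -64/9 ≈ -7.1111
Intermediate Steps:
n(K) = 2/9 (n(K) = (-3 - 1*(-5))/9 = (-3 + 5)/9 = (1/9)*2 = 2/9)
(n(0)*32)*(-1) = ((2/9)*32)*(-1) = (64/9)*(-1) = -64/9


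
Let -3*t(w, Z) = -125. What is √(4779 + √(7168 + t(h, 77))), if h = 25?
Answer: √(43011 + 3*√64887)/3 ≈ 69.742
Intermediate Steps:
t(w, Z) = 125/3 (t(w, Z) = -⅓*(-125) = 125/3)
√(4779 + √(7168 + t(h, 77))) = √(4779 + √(7168 + 125/3)) = √(4779 + √(21629/3)) = √(4779 + √64887/3)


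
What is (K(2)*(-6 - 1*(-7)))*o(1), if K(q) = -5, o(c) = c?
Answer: -5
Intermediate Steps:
(K(2)*(-6 - 1*(-7)))*o(1) = -5*(-6 - 1*(-7))*1 = -5*(-6 + 7)*1 = -5*1*1 = -5*1 = -5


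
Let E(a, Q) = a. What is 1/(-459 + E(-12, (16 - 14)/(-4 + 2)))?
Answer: -1/471 ≈ -0.0021231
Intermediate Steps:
1/(-459 + E(-12, (16 - 14)/(-4 + 2))) = 1/(-459 - 12) = 1/(-471) = -1/471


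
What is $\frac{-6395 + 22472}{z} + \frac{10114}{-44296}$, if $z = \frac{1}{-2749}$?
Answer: $- \frac{978845770661}{22148} \approx -4.4196 \cdot 10^{7}$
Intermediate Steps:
$z = - \frac{1}{2749} \approx -0.00036377$
$\frac{-6395 + 22472}{z} + \frac{10114}{-44296} = \frac{-6395 + 22472}{- \frac{1}{2749}} + \frac{10114}{-44296} = 16077 \left(-2749\right) + 10114 \left(- \frac{1}{44296}\right) = -44195673 - \frac{5057}{22148} = - \frac{978845770661}{22148}$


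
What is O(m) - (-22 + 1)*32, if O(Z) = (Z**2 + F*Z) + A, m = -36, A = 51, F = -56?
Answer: 4035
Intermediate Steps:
O(Z) = 51 + Z**2 - 56*Z (O(Z) = (Z**2 - 56*Z) + 51 = 51 + Z**2 - 56*Z)
O(m) - (-22 + 1)*32 = (51 + (-36)**2 - 56*(-36)) - (-22 + 1)*32 = (51 + 1296 + 2016) - (-21)*32 = 3363 - 1*(-672) = 3363 + 672 = 4035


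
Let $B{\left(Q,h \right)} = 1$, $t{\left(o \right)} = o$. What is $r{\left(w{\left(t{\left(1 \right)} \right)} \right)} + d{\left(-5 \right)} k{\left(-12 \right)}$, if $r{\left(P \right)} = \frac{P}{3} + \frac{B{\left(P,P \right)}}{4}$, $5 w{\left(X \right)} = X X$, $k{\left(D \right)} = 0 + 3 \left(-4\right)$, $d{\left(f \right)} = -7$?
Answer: $\frac{5059}{60} \approx 84.317$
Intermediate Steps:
$k{\left(D \right)} = -12$ ($k{\left(D \right)} = 0 - 12 = -12$)
$w{\left(X \right)} = \frac{X^{2}}{5}$ ($w{\left(X \right)} = \frac{X X}{5} = \frac{X^{2}}{5}$)
$r{\left(P \right)} = \frac{1}{4} + \frac{P}{3}$ ($r{\left(P \right)} = \frac{P}{3} + 1 \cdot \frac{1}{4} = P \frac{1}{3} + 1 \cdot \frac{1}{4} = \frac{P}{3} + \frac{1}{4} = \frac{1}{4} + \frac{P}{3}$)
$r{\left(w{\left(t{\left(1 \right)} \right)} \right)} + d{\left(-5 \right)} k{\left(-12 \right)} = \left(\frac{1}{4} + \frac{\frac{1}{5} \cdot 1^{2}}{3}\right) - -84 = \left(\frac{1}{4} + \frac{\frac{1}{5} \cdot 1}{3}\right) + 84 = \left(\frac{1}{4} + \frac{1}{3} \cdot \frac{1}{5}\right) + 84 = \left(\frac{1}{4} + \frac{1}{15}\right) + 84 = \frac{19}{60} + 84 = \frac{5059}{60}$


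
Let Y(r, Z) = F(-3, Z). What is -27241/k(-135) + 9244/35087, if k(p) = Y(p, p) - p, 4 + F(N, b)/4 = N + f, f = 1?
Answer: -954778883/3894657 ≈ -245.15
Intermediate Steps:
F(N, b) = -12 + 4*N (F(N, b) = -16 + 4*(N + 1) = -16 + 4*(1 + N) = -16 + (4 + 4*N) = -12 + 4*N)
Y(r, Z) = -24 (Y(r, Z) = -12 + 4*(-3) = -12 - 12 = -24)
k(p) = -24 - p
-27241/k(-135) + 9244/35087 = -27241/(-24 - 1*(-135)) + 9244/35087 = -27241/(-24 + 135) + 9244*(1/35087) = -27241/111 + 9244/35087 = -954778883/3894657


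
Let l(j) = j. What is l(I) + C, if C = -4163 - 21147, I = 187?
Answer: -25123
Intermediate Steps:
C = -25310
l(I) + C = 187 - 25310 = -25123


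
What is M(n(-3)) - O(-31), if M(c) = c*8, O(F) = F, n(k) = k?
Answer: 7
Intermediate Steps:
M(c) = 8*c
M(n(-3)) - O(-31) = 8*(-3) - 1*(-31) = -24 + 31 = 7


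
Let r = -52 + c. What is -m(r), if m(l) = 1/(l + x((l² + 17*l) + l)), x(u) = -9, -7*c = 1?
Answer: 7/428 ≈ 0.016355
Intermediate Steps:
c = -⅐ (c = -⅐*1 = -⅐ ≈ -0.14286)
r = -365/7 (r = -52 - ⅐ = -365/7 ≈ -52.143)
m(l) = 1/(-9 + l) (m(l) = 1/(l - 9) = 1/(-9 + l))
-m(r) = -1/(-9 - 365/7) = -1/(-428/7) = -1*(-7/428) = 7/428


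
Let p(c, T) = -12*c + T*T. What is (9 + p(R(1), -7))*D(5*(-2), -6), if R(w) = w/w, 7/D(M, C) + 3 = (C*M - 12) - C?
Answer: 322/51 ≈ 6.3137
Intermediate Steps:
D(M, C) = 7/(-15 - C + C*M) (D(M, C) = 7/(-3 + ((C*M - 12) - C)) = 7/(-3 + ((-12 + C*M) - C)) = 7/(-3 + (-12 - C + C*M)) = 7/(-15 - C + C*M))
R(w) = 1
p(c, T) = T**2 - 12*c (p(c, T) = -12*c + T**2 = T**2 - 12*c)
(9 + p(R(1), -7))*D(5*(-2), -6) = (9 + ((-7)**2 - 12*1))*(7/(-15 - 1*(-6) - 30*(-2))) = (9 + (49 - 12))*(7/(-15 + 6 - 6*(-10))) = (9 + 37)*(7/(-15 + 6 + 60)) = 46*(7/51) = 322/51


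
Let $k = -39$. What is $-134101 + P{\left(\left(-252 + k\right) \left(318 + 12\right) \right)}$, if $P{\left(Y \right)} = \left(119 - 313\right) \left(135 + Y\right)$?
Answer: $18469529$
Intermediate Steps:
$P{\left(Y \right)} = -26190 - 194 Y$ ($P{\left(Y \right)} = - 194 \left(135 + Y\right) = -26190 - 194 Y$)
$-134101 + P{\left(\left(-252 + k\right) \left(318 + 12\right) \right)} = -134101 - \left(26190 + 194 \left(-252 - 39\right) \left(318 + 12\right)\right) = -134101 - \left(26190 + 194 \left(\left(-291\right) 330\right)\right) = -134101 - -18603630 = -134101 + \left(-26190 + 18629820\right) = -134101 + 18603630 = 18469529$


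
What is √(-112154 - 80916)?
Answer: I*√193070 ≈ 439.4*I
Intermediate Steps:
√(-112154 - 80916) = √(-193070) = I*√193070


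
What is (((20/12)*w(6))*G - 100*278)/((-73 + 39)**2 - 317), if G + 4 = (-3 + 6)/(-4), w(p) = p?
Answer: -55695/1678 ≈ -33.191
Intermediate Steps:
G = -19/4 (G = -4 + (-3 + 6)/(-4) = -4 + 3*(-1/4) = -4 - 3/4 = -19/4 ≈ -4.7500)
(((20/12)*w(6))*G - 100*278)/((-73 + 39)**2 - 317) = (((20/12)*6)*(-19/4) - 100*278)/((-73 + 39)**2 - 317) = (((20*(1/12))*6)*(-19/4) - 27800)/((-34)**2 - 317) = (((5/3)*6)*(-19/4) - 27800)/(1156 - 317) = (10*(-19/4) - 27800)/839 = (-95/2 - 27800)*(1/839) = -55695/2*1/839 = -55695/1678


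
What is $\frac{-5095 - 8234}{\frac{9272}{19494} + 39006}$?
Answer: $- \frac{6837777}{20010322} \approx -0.34171$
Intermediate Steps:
$\frac{-5095 - 8234}{\frac{9272}{19494} + 39006} = - \frac{13329}{9272 \cdot \frac{1}{19494} + 39006} = - \frac{13329}{\frac{244}{513} + 39006} = - \frac{13329}{\frac{20010322}{513}} = \left(-13329\right) \frac{513}{20010322} = - \frac{6837777}{20010322}$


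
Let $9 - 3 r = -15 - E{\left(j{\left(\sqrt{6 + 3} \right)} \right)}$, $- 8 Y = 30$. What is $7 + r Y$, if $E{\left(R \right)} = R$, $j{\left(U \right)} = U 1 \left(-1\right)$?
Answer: $- \frac{77}{4} \approx -19.25$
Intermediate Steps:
$Y = - \frac{15}{4}$ ($Y = \left(- \frac{1}{8}\right) 30 = - \frac{15}{4} \approx -3.75$)
$j{\left(U \right)} = - U$ ($j{\left(U \right)} = U \left(-1\right) = - U$)
$r = 7$ ($r = 3 - \frac{-15 - - \sqrt{6 + 3}}{3} = 3 - \frac{-15 - - \sqrt{9}}{3} = 3 - \frac{-15 - \left(-1\right) 3}{3} = 3 - \frac{-15 - -3}{3} = 3 - \frac{-15 + 3}{3} = 3 - -4 = 3 + 4 = 7$)
$7 + r Y = 7 + 7 \left(- \frac{15}{4}\right) = 7 - \frac{105}{4} = - \frac{77}{4}$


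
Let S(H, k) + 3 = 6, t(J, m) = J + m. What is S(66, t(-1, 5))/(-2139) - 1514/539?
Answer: -1080021/384307 ≈ -2.8103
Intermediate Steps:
S(H, k) = 3 (S(H, k) = -3 + 6 = 3)
S(66, t(-1, 5))/(-2139) - 1514/539 = 3/(-2139) - 1514/539 = 3*(-1/2139) - 1514*1/539 = -1/713 - 1514/539 = -1080021/384307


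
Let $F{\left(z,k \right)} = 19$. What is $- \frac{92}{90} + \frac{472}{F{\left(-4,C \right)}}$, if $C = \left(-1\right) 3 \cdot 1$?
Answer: $\frac{20366}{855} \approx 23.82$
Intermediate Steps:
$C = -3$ ($C = \left(-3\right) 1 = -3$)
$- \frac{92}{90} + \frac{472}{F{\left(-4,C \right)}} = - \frac{92}{90} + \frac{472}{19} = \left(-92\right) \frac{1}{90} + 472 \cdot \frac{1}{19} = - \frac{46}{45} + \frac{472}{19} = \frac{20366}{855}$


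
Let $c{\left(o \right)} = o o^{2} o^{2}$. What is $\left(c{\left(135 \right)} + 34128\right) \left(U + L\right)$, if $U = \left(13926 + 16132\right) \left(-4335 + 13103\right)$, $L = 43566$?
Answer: $11819567346883311330$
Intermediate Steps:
$U = 263548544$ ($U = 30058 \cdot 8768 = 263548544$)
$c{\left(o \right)} = o^{5}$ ($c{\left(o \right)} = o^{3} o^{2} = o^{5}$)
$\left(c{\left(135 \right)} + 34128\right) \left(U + L\right) = \left(135^{5} + 34128\right) \left(263548544 + 43566\right) = \left(44840334375 + 34128\right) 263592110 = 44840368503 \cdot 263592110 = 11819567346883311330$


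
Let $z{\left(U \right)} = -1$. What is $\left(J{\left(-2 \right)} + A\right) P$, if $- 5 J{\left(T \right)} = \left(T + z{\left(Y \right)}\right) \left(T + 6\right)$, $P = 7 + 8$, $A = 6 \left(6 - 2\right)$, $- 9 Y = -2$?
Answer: $396$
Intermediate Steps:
$Y = \frac{2}{9}$ ($Y = \left(- \frac{1}{9}\right) \left(-2\right) = \frac{2}{9} \approx 0.22222$)
$A = 24$ ($A = 6 \cdot 4 = 24$)
$P = 15$
$J{\left(T \right)} = - \frac{\left(-1 + T\right) \left(6 + T\right)}{5}$ ($J{\left(T \right)} = - \frac{\left(T - 1\right) \left(T + 6\right)}{5} = - \frac{\left(-1 + T\right) \left(6 + T\right)}{5}$)
$\left(J{\left(-2 \right)} + A\right) P = \left(\left(\frac{6}{5} - -2 - \frac{\left(-2\right)^{2}}{5}\right) + 24\right) 15 = \left(\left(\frac{6}{5} + 2 - \frac{4}{5}\right) + 24\right) 15 = \left(\frac{12}{5} + 24\right) 15 = \frac{132}{5} \cdot 15 = 396$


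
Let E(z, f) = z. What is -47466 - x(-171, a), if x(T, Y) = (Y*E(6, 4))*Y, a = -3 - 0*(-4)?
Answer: -47520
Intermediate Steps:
a = -3 (a = -3 - 4*0 = -3 + 0 = -3)
x(T, Y) = 6*Y**2 (x(T, Y) = (Y*6)*Y = (6*Y)*Y = 6*Y**2)
-47466 - x(-171, a) = -47466 - 6*(-3)**2 = -47466 - 6*9 = -47466 - 1*54 = -47466 - 54 = -47520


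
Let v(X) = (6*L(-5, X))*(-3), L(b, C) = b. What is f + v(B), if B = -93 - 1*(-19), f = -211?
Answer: -121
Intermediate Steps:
B = -74 (B = -93 + 19 = -74)
v(X) = 90 (v(X) = (6*(-5))*(-3) = -30*(-3) = 90)
f + v(B) = -211 + 90 = -121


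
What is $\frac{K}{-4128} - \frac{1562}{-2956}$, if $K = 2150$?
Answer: $\frac{269}{35472} \approx 0.0075834$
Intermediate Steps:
$\frac{K}{-4128} - \frac{1562}{-2956} = \frac{2150}{-4128} - \frac{1562}{-2956} = 2150 \left(- \frac{1}{4128}\right) - - \frac{781}{1478} = - \frac{25}{48} + \frac{781}{1478} = \frac{269}{35472}$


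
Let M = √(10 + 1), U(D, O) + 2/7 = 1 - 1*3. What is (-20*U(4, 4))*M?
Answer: 320*√11/7 ≈ 151.62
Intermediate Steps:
U(D, O) = -16/7 (U(D, O) = -2/7 + (1 - 1*3) = -2/7 + (1 - 3) = -2/7 - 2 = -16/7)
M = √11 ≈ 3.3166
(-20*U(4, 4))*M = (-20*(-16/7))*√11 = 320*√11/7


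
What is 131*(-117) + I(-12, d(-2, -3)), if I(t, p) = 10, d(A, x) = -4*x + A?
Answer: -15317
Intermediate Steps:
d(A, x) = A - 4*x
131*(-117) + I(-12, d(-2, -3)) = 131*(-117) + 10 = -15327 + 10 = -15317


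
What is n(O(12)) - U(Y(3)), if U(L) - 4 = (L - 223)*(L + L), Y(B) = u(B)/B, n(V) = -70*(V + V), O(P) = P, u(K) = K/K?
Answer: -13820/9 ≈ -1535.6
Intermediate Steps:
u(K) = 1
n(V) = -140*V
Y(B) = 1/B
U(L) = 4 + 2*L*(-223 + L) (U(L) = 4 + (L - 223)*(L + L) = 4 + (-223 + L)*(2*L) = 4 + 2*L*(-223 + L))
n(O(12)) - U(Y(3)) = -140*12 - (4 - 446/3 + 2*(1/3)²) = -1680 - (4 - 446*⅓ + 2*(⅓)²) = -1680 - (4 - 446/3 + 2*(⅑)) = -1680 - (4 - 446/3 + 2/9) = -1680 - 1*(-1300/9) = -1680 + 1300/9 = -13820/9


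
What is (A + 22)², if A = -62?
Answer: 1600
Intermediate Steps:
(A + 22)² = (-62 + 22)² = (-40)² = 1600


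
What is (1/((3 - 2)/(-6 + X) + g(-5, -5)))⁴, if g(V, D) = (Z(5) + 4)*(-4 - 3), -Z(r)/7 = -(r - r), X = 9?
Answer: 81/47458321 ≈ 1.7068e-6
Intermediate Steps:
Z(r) = 0 (Z(r) = -(-7)*(r - r) = -(-7)*0 = -7*0 = 0)
g(V, D) = -28 (g(V, D) = (0 + 4)*(-4 - 3) = 4*(-7) = -28)
(1/((3 - 2)/(-6 + X) + g(-5, -5)))⁴ = (1/((3 - 2)/(-6 + 9) - 28))⁴ = (1/(1/3 - 28))⁴ = (1/(1*(⅓) - 28))⁴ = (1/(⅓ - 28))⁴ = (1/(-83/3))⁴ = (-3/83)⁴ = 81/47458321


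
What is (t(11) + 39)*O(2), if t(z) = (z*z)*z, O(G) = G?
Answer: 2740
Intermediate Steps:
t(z) = z**3 (t(z) = z**2*z = z**3)
(t(11) + 39)*O(2) = (11**3 + 39)*2 = (1331 + 39)*2 = 1370*2 = 2740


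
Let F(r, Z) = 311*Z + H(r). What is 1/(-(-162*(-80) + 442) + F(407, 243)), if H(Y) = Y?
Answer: 1/62578 ≈ 1.5980e-5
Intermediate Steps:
F(r, Z) = r + 311*Z (F(r, Z) = 311*Z + r = r + 311*Z)
1/(-(-162*(-80) + 442) + F(407, 243)) = 1/(-(-162*(-80) + 442) + (407 + 311*243)) = 1/(-(12960 + 442) + (407 + 75573)) = 1/(-1*13402 + 75980) = 1/(-13402 + 75980) = 1/62578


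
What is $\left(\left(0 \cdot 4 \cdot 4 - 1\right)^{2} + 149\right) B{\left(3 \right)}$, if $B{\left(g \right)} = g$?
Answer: $450$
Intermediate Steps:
$\left(\left(0 \cdot 4 \cdot 4 - 1\right)^{2} + 149\right) B{\left(3 \right)} = \left(\left(0 \cdot 4 \cdot 4 - 1\right)^{2} + 149\right) 3 = \left(\left(0 \cdot 4 - 1\right)^{2} + 149\right) 3 = \left(\left(0 - 1\right)^{2} + 149\right) 3 = \left(\left(-1\right)^{2} + 149\right) 3 = \left(1 + 149\right) 3 = 150 \cdot 3 = 450$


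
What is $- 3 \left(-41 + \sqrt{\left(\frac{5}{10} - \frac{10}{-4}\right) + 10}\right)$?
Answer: $123 - 3 \sqrt{13} \approx 112.18$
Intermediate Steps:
$- 3 \left(-41 + \sqrt{\left(\frac{5}{10} - \frac{10}{-4}\right) + 10}\right) = - 3 \left(-41 + \sqrt{\left(5 \cdot \frac{1}{10} - - \frac{5}{2}\right) + 10}\right) = - 3 \left(-41 + \sqrt{\left(\frac{1}{2} + \frac{5}{2}\right) + 10}\right) = - 3 \left(-41 + \sqrt{3 + 10}\right) = - 3 \left(-41 + \sqrt{13}\right) = 123 - 3 \sqrt{13}$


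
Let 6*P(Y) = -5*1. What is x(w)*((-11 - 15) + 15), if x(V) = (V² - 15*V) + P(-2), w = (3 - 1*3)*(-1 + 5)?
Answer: 55/6 ≈ 9.1667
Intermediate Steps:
P(Y) = -⅚ (P(Y) = (-5*1)/6 = (⅙)*(-5) = -⅚)
w = 0 (w = (3 - 3)*4 = 0*4 = 0)
x(V) = -⅚ + V² - 15*V (x(V) = (V² - 15*V) - ⅚ = -⅚ + V² - 15*V)
x(w)*((-11 - 15) + 15) = (-⅚ + 0² - 15*0)*((-11 - 15) + 15) = (-⅚ + 0 + 0)*(-26 + 15) = -⅚*(-11) = 55/6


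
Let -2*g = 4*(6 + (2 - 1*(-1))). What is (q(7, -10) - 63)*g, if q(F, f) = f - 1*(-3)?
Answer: 1260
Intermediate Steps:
q(F, f) = 3 + f (q(F, f) = f + 3 = 3 + f)
g = -18 (g = -2*(6 + (2 - 1*(-1))) = -2*(6 + (2 + 1)) = -2*(6 + 3) = -2*9 = -½*36 = -18)
(q(7, -10) - 63)*g = ((3 - 10) - 63)*(-18) = (-7 - 63)*(-18) = -70*(-18) = 1260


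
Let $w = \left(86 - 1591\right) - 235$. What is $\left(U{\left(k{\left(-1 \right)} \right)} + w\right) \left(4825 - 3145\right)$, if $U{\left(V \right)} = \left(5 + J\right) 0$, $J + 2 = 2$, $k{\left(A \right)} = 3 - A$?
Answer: $-2923200$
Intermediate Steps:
$J = 0$ ($J = -2 + 2 = 0$)
$w = -1740$ ($w = -1505 - 235 = -1740$)
$U{\left(V \right)} = 0$ ($U{\left(V \right)} = \left(5 + 0\right) 0 = 5 \cdot 0 = 0$)
$\left(U{\left(k{\left(-1 \right)} \right)} + w\right) \left(4825 - 3145\right) = \left(0 - 1740\right) \left(4825 - 3145\right) = \left(-1740\right) 1680 = -2923200$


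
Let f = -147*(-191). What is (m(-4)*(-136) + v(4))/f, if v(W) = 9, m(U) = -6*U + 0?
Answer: -155/1337 ≈ -0.11593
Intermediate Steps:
m(U) = -6*U
f = 28077
(m(-4)*(-136) + v(4))/f = (-6*(-4)*(-136) + 9)/28077 = (24*(-136) + 9)*(1/28077) = (-3264 + 9)*(1/28077) = -3255*1/28077 = -155/1337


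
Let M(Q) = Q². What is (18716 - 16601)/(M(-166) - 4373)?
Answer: 2115/23183 ≈ 0.091231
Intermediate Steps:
(18716 - 16601)/(M(-166) - 4373) = (18716 - 16601)/((-166)² - 4373) = 2115/(27556 - 4373) = 2115/23183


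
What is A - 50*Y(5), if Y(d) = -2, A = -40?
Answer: 60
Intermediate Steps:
A - 50*Y(5) = -40 - 50*(-2) = -40 + 100 = 60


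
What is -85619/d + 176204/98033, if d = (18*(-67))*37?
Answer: 16256062315/4374428526 ≈ 3.7162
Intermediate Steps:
d = -44622 (d = -1206*37 = -44622)
-85619/d + 176204/98033 = -85619/(-44622) + 176204/98033 = -85619*(-1/44622) + 176204*(1/98033) = 85619/44622 + 176204/98033 = 16256062315/4374428526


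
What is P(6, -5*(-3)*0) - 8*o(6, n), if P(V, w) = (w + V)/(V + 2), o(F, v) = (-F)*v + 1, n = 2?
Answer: 355/4 ≈ 88.750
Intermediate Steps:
o(F, v) = 1 - F*v (o(F, v) = -F*v + 1 = 1 - F*v)
P(V, w) = (V + w)/(2 + V)
P(6, -5*(-3)*0) - 8*o(6, n) = (6 - 5*(-3)*0)/(2 + 6) - 8*(1 - 1*6*2) = (6 + 15*0)/8 - 8*(1 - 12) = (6 + 0)/8 - 8*(-11) = (1/8)*6 + 88 = 3/4 + 88 = 355/4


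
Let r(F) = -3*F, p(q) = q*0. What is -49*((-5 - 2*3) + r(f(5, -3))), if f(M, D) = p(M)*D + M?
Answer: 1274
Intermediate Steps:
p(q) = 0
f(M, D) = M (f(M, D) = 0*D + M = 0 + M = M)
-49*((-5 - 2*3) + r(f(5, -3))) = -49*((-5 - 2*3) - 3*5) = -49*((-5 - 6) - 15) = -49*(-11 - 15) = -49*(-26) = 1274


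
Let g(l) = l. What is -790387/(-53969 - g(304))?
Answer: 790387/54273 ≈ 14.563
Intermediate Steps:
-790387/(-53969 - g(304)) = -790387/(-53969 - 1*304) = -790387/(-53969 - 304) = -790387/(-54273) = -790387*(-1/54273) = 790387/54273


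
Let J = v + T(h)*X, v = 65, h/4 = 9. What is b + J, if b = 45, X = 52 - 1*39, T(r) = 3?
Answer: 149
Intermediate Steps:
h = 36 (h = 4*9 = 36)
X = 13 (X = 52 - 39 = 13)
J = 104 (J = 65 + 3*13 = 65 + 39 = 104)
b + J = 45 + 104 = 149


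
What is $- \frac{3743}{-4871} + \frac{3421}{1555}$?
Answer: $\frac{72296}{24355} \approx 2.9684$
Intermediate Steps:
$- \frac{3743}{-4871} + \frac{3421}{1555} = \left(-3743\right) \left(- \frac{1}{4871}\right) + 3421 \cdot \frac{1}{1555} = \frac{3743}{4871} + \frac{11}{5} = \frac{72296}{24355}$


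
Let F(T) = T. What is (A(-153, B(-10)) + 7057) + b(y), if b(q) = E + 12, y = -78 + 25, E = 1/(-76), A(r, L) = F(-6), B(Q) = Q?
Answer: 536787/76 ≈ 7063.0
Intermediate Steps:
A(r, L) = -6
E = -1/76 ≈ -0.013158
y = -53
b(q) = 911/76 (b(q) = -1/76 + 12 = 911/76)
(A(-153, B(-10)) + 7057) + b(y) = (-6 + 7057) + 911/76 = 7051 + 911/76 = 536787/76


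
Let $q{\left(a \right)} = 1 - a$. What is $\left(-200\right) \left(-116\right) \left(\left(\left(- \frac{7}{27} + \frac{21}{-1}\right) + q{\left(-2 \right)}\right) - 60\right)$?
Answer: $- \frac{49021600}{27} \approx -1.8156 \cdot 10^{6}$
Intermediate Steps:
$\left(-200\right) \left(-116\right) \left(\left(\left(- \frac{7}{27} + \frac{21}{-1}\right) + q{\left(-2 \right)}\right) - 60\right) = \left(-200\right) \left(-116\right) \left(\left(\left(- \frac{7}{27} + \frac{21}{-1}\right) + \left(1 - -2\right)\right) - 60\right) = 23200 \left(\left(\left(\left(-7\right) \frac{1}{27} + 21 \left(-1\right)\right) + \left(1 + 2\right)\right) - 60\right) = 23200 \left(\left(\left(- \frac{7}{27} - 21\right) + 3\right) - 60\right) = 23200 \left(\left(- \frac{574}{27} + 3\right) - 60\right) = 23200 \left(- \frac{493}{27} - 60\right) = 23200 \left(- \frac{2113}{27}\right) = - \frac{49021600}{27}$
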